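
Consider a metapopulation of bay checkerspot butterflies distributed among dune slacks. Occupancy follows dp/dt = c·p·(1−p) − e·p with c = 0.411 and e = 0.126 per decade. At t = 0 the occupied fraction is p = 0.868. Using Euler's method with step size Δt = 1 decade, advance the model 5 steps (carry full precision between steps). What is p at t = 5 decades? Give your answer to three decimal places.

Update rule: p ← p + [c·p·(1−p) − e·p]·Δt with Δt = 1.
  1  |  dp/dt·Δt = -0.062277  |  p_1 = 0.805723
  2  |  dp/dt·Δt = -0.037186  |  p_2 = 0.768537
  3  |  dp/dt·Δt = -0.023724  |  p_3 = 0.744813
  4  |  dp/dt·Δt = -0.015729  |  p_4 = 0.729084
  5  |  dp/dt·Δt = -0.010684  |  p_5 = 0.718400

0.718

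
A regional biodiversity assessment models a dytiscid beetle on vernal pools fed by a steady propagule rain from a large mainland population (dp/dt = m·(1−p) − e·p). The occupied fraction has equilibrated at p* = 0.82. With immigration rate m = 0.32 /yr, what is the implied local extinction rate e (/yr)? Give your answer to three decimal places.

At equilibrium m(1−p*) = e·p*, so e = m(1−p*)/p*.
e = 0.32 × 0.1800 / 0.82 = 0.0702.

0.070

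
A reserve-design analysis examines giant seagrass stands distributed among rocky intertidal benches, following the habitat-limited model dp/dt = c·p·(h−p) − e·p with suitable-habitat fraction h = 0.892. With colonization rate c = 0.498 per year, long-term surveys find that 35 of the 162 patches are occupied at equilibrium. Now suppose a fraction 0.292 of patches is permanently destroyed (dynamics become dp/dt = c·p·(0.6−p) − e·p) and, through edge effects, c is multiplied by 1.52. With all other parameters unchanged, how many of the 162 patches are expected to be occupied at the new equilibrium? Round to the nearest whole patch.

Observed p* = 35/162 = 0.21605.
Balance c(h−p*) = e gives e = 0.498×(0.892 − 0.21605) = 0.33662.
New p* = 0.6 − e/c = 0.6 − 0.33662/0.75696 = 0.15530.
Expected occupied = 162 × 0.15530 = 25.16 ≈ 25.

25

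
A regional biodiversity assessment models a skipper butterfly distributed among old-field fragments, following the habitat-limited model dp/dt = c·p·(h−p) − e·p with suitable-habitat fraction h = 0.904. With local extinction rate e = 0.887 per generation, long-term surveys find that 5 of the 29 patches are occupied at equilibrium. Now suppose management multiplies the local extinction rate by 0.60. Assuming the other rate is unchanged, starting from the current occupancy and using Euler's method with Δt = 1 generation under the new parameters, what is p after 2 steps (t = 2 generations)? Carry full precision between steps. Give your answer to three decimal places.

Observed p* = 5/29 = 0.17241.
Balance c(h−p*) = e gives c = e/(0.904 − 0.17241) = 0.887/0.73159 = 1.21243.
Starting from p₀ = 0.17241; update p ← p + (dp/dt)·Δt with the new parameters.
t = 1: p = 0.17241 + (+0.06117) = 0.23359
t = 2: p = 0.23359 + (+0.06555) = 0.29914

0.299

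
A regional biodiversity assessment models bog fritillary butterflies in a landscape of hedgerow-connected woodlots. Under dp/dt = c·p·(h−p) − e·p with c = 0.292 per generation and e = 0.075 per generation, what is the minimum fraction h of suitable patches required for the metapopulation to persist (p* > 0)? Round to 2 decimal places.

p* = h − e/c is positive only when h > e/c.
h_min = e/c = 0.075/0.292 = 0.2568.

0.26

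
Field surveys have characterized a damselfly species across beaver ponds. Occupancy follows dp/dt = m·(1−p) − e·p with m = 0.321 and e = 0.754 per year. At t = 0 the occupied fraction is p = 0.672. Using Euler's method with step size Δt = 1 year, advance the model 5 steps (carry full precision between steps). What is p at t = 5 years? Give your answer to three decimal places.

0.299

Update rule: p ← p + [m·(1−p) − e·p]·Δt with Δt = 1.
t = 1: p = 0.67200 + (-0.40140) = 0.27060
t = 2: p = 0.27060 + (+0.03011) = 0.30071
t = 3: p = 0.30071 + (-0.00226) = 0.29845
t = 4: p = 0.29845 + (+0.00017) = 0.29862
t = 5: p = 0.29862 + (-0.00001) = 0.29860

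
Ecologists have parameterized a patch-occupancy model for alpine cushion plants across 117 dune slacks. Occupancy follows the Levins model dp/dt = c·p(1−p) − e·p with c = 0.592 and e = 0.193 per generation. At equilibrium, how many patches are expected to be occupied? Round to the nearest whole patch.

p* = 1 − e/c = 1 − 0.193/0.592 = 0.6740.
Expected occupied patches = N × p* = 117 × 0.6740 = 78.86 ≈ 79.

79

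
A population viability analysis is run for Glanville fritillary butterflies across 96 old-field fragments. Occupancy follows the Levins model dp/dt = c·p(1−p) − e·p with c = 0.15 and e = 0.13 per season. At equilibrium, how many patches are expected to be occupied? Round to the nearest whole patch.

13

p* = 1 − e/c = 1 − 0.13/0.15 = 0.1333.
Expected occupied patches = N × p* = 96 × 0.1333 = 12.80 ≈ 13.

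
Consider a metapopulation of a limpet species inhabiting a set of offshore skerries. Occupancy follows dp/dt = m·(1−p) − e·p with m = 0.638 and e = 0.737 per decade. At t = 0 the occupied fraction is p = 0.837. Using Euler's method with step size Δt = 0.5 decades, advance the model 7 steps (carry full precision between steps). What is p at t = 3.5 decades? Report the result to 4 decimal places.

0.4641

Update rule: p ← p + [m·(1−p) − e·p]·Δt with Δt = 0.5.
t = 0.5: p = 0.83700 + (-0.25644) = 0.58056
t = 1: p = 0.58056 + (-0.08014) = 0.50043
t = 1.5: p = 0.50043 + (-0.02504) = 0.47538
t = 2: p = 0.47538 + (-0.00783) = 0.46756
t = 2.5: p = 0.46756 + (-0.00245) = 0.46511
t = 3: p = 0.46511 + (-0.00076) = 0.46435
t = 3.5: p = 0.46435 + (-0.00024) = 0.46411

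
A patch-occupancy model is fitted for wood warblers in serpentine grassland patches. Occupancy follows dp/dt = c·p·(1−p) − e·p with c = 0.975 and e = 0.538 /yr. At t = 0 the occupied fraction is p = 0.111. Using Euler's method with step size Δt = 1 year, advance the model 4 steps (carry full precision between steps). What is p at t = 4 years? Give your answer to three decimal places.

Update rule: p ← p + [c·p·(1−p) − e·p]·Δt with Δt = 1.
step 1: Δp = +0.03649, p = 0.14749
step 2: Δp = +0.04324, p = 0.19074
step 3: Δp = +0.04788, p = 0.23862
step 4: Δp = +0.04876, p = 0.28738

0.287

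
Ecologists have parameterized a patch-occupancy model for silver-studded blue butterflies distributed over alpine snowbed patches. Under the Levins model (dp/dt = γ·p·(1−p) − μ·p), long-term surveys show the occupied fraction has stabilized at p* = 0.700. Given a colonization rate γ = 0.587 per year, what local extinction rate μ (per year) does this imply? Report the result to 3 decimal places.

0.176

At equilibrium γ(1−p*) = μ.
μ = 0.587 × (1 − 0.700) = 0.587 × 0.3000 = 0.1761.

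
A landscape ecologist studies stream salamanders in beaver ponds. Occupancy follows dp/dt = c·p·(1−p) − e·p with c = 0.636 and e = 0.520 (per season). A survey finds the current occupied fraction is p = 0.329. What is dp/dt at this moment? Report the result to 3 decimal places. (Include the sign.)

-0.031

Colonization term: c·p·(1−p) = 0.636×0.329×0.6710 = 0.14040.
Extinction term: e·p = 0.17108.
dp/dt = 0.14040 − 0.17108 = -0.03068.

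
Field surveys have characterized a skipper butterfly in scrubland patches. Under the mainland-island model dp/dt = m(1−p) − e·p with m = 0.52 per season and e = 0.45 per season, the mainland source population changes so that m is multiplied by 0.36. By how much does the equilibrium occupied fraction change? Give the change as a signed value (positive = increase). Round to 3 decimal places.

Before: p* = 0.52/(0.52+0.45) = 0.5361.
After: m = 0.1872, e = 0.45; p* = 0.1872/0.6372 = 0.2938.
Δp* = 0.2938 − 0.5361 = -0.2423.

-0.242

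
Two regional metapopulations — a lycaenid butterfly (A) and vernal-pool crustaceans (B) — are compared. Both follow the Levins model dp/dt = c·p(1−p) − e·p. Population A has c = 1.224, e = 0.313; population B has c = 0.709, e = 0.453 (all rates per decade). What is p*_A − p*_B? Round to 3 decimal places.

A: p*_A = 1 − 0.313/1.224 = 0.7443.
B: p*_B = 1 − 0.453/0.709 = 0.3611.
p*_A − p*_B = 0.7443 − 0.3611 = 0.3832.

0.383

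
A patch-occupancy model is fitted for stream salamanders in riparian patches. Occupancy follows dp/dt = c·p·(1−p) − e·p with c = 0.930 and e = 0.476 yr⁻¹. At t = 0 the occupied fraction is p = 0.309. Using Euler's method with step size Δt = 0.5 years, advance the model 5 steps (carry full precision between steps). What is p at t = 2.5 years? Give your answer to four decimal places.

Update rule: p ← p + [c·p·(1−p) − e·p]·Δt with Δt = 0.5.
t = 0.5: p = 0.30900 + (+0.02574) = 0.33474
t = 1: p = 0.33474 + (+0.02388) = 0.35863
t = 1.5: p = 0.35863 + (+0.02160) = 0.38023
t = 2: p = 0.38023 + (+0.01908) = 0.39931
t = 2.5: p = 0.39931 + (+0.01650) = 0.41581

0.4158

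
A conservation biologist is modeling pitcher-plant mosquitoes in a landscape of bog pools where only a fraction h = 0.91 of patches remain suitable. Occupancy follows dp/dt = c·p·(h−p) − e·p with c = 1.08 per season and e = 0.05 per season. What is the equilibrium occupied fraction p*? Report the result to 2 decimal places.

Setting dp/dt = 0 and dividing by p* gives c·(h−p*) = e.
So p* = h − e/c = 0.91 − 0.05/1.08 = 0.91 − 0.0463 = 0.8637.

0.86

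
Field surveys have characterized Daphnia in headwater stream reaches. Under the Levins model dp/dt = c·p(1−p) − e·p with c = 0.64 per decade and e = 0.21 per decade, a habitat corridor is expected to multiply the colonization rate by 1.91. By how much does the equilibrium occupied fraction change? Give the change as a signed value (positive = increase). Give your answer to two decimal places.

Before: p* = 1 − 0.21/0.64 = 0.6719.
After the change, c = 1.2224, e = 0.21, so p* = 1 − 0.21/1.2224 = 0.8282.
Δp* = 0.8282 − 0.6719 = +0.1563.

0.16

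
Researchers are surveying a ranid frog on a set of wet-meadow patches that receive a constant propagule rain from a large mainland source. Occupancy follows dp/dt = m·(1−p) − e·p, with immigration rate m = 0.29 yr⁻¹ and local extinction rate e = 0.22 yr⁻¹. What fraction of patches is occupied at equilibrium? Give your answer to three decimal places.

At equilibrium the propagule rain into empty patches balances local extinction: m(1−p*) = e·p*.
p* = m/(m+e) = 0.29/(0.29+0.22) = 0.29/0.5100 = 0.5686.

0.569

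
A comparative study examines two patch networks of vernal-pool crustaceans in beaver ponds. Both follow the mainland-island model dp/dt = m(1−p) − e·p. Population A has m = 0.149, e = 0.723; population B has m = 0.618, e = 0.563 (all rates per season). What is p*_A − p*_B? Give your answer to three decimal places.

-0.352

A: p*_A = m/(m+e) = 0.149/0.8720 = 0.1709.
B: p*_B = 0.618/1.1810 = 0.5233.
p*_A − p*_B = 0.1709 − 0.5233 = -0.3524.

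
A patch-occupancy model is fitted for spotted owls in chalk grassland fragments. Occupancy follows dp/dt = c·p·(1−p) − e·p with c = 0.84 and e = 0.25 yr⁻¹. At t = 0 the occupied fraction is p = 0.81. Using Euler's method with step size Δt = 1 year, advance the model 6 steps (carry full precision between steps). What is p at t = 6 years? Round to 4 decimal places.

0.7027

Update rule: p ← p + [c·p·(1−p) − e·p]·Δt with Δt = 1.
step 1: Δp = -0.07322, p = 0.73678
step 2: Δp = -0.02129, p = 0.71549
step 3: Δp = -0.00788, p = 0.70761
step 4: Δp = -0.00311, p = 0.70450
step 5: Δp = -0.00126, p = 0.70325
step 6: Δp = -0.00051, p = 0.70274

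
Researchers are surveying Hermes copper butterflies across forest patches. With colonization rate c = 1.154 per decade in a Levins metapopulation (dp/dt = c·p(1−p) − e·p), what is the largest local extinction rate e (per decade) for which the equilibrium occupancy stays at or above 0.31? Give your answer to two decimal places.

1 − e/c ≥ 0.31 ⇒ e ≤ c(1 − 0.31) = 1.154 × 0.6900.
e_max = 0.7963.

0.80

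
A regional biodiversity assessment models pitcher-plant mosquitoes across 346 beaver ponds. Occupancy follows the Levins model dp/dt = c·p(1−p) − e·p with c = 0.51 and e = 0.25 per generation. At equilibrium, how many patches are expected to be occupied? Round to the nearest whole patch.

176

p* = 1 − e/c = 1 − 0.25/0.51 = 0.5098.
Expected occupied patches = N × p* = 346 × 0.5098 = 176.39 ≈ 176.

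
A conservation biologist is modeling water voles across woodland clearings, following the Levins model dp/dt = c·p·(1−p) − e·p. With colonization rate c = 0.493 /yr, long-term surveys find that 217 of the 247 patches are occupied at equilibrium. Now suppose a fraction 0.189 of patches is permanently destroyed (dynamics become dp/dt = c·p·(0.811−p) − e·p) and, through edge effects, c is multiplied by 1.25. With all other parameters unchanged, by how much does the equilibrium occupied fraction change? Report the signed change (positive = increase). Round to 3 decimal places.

-0.165

Observed p* = 217/247 = 0.87854.
Balance c(1−p*) = e gives e = 0.493×(1 − 0.87854) = 0.05988.
New p* = 0.811 − e/c = 0.811 − 0.05988/0.61625 = 0.71383.
Δp* = 0.71383 − 0.87854 = -0.16471.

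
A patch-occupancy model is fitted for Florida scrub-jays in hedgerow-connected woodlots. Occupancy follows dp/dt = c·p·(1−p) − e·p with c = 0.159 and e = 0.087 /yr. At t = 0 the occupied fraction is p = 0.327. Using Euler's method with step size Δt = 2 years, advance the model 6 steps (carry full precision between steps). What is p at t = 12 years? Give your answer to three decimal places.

Update rule: p ← p + [c·p·(1−p) − e·p]·Δt with Δt = 2.
  1  |  dp/dt·Δt = +0.013085  |  p_1 = 0.340085
  2  |  dp/dt·Δt = +0.012193  |  p_2 = 0.352278
  3  |  dp/dt·Δt = +0.011264  |  p_3 = 0.363542
  4  |  dp/dt·Δt = +0.010322  |  p_4 = 0.373864
  5  |  dp/dt·Δt = +0.009388  |  p_5 = 0.383252
  6  |  dp/dt·Δt = +0.008480  |  p_6 = 0.391732

0.392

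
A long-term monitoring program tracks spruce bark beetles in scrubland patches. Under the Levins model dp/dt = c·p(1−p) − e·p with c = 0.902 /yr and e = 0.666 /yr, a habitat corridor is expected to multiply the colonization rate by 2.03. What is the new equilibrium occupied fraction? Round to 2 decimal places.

0.64

Before: p* = 1 − 0.666/0.902 = 0.2616.
After the change, c = 1.83106, e = 0.666, so p* = 1 − 0.666/1.83106 = 0.6363.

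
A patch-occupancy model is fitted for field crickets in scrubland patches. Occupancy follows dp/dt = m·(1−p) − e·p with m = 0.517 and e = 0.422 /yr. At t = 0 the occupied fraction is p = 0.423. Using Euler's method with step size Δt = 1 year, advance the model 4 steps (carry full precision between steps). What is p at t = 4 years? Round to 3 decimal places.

0.551

Update rule: p ← p + [m·(1−p) − e·p]·Δt with Δt = 1.
  1  |  dp/dt·Δt = +0.119803  |  p_1 = 0.542803
  2  |  dp/dt·Δt = +0.007308  |  p_2 = 0.550111
  3  |  dp/dt·Δt = +0.000446  |  p_3 = 0.550557
  4  |  dp/dt·Δt = +0.000027  |  p_4 = 0.550584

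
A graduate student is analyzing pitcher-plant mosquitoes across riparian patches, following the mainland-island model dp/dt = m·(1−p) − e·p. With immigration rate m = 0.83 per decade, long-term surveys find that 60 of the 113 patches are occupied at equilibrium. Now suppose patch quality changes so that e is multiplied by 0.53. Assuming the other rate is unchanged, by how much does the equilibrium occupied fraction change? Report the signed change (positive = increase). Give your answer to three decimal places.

0.150

Observed p* = 60/113 = 0.53097.
Balance m(1−p*) = e·p* gives e = m(1−p*)/p* = 0.83×0.46903/0.53097 = 0.73318.
New p* = m/(m+e) = 0.83000/(0.83000+0.38859) = 0.68112.
Δp* = 0.68112 − 0.53097 = +0.15015.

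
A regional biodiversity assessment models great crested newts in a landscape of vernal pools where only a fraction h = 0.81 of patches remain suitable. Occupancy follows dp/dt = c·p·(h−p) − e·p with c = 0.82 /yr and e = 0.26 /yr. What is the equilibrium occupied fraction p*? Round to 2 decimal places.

0.49

Setting dp/dt = 0 and dividing by p* gives c·(h−p*) = e.
So p* = h − e/c = 0.81 − 0.26/0.82 = 0.81 − 0.3171 = 0.4929.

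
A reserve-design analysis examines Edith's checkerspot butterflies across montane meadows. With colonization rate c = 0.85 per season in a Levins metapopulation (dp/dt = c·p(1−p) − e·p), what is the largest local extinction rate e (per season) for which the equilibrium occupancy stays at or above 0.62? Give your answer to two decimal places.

1 − e/c ≥ 0.62 ⇒ e ≤ c(1 − 0.62) = 0.85 × 0.3800.
e_max = 0.3230.

0.32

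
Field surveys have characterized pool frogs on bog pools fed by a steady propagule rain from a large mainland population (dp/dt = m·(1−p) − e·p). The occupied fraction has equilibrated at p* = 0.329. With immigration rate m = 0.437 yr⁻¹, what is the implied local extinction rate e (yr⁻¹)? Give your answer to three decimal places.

0.891

At equilibrium m(1−p*) = e·p*, so e = m(1−p*)/p*.
e = 0.437 × 0.6710 / 0.329 = 0.8913.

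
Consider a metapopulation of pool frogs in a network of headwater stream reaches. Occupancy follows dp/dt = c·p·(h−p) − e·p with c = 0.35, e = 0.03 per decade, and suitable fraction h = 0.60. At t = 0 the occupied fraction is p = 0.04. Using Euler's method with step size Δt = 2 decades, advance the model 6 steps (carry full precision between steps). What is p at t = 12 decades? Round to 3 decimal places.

0.191

Update rule: p ← p + [c·p·(h−p) − e·p]·Δt with Δt = 2.
t = 2: p = 0.04000 + (+0.01328) = 0.05328
t = 4: p = 0.05328 + (+0.01719) = 0.07047
t = 6: p = 0.07047 + (+0.02189) = 0.09237
t = 8: p = 0.09237 + (+0.02728) = 0.11965
t = 10: p = 0.11965 + (+0.03305) = 0.15270
t = 12: p = 0.15270 + (+0.03865) = 0.19135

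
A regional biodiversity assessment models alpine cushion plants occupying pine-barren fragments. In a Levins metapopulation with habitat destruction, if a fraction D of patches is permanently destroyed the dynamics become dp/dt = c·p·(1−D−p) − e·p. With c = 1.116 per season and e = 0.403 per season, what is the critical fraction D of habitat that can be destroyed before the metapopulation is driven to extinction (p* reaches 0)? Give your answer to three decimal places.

The nontrivial equilibrium is p* = (1−D) − e/c; extinction occurs when this hits zero.
So D_crit = 1 − e/c = 1 − 0.403/1.116 = 1 − 0.3611 = 0.6389.
Note this equals the original equilibrium occupancy — the Levins extinction-debt result.

0.639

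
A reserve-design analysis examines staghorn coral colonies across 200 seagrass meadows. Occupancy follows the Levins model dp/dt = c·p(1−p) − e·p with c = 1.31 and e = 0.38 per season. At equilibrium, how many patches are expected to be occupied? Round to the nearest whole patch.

p* = 1 − e/c = 1 − 0.38/1.31 = 0.7099.
Expected occupied patches = N × p* = 200 × 0.7099 = 141.98 ≈ 142.

142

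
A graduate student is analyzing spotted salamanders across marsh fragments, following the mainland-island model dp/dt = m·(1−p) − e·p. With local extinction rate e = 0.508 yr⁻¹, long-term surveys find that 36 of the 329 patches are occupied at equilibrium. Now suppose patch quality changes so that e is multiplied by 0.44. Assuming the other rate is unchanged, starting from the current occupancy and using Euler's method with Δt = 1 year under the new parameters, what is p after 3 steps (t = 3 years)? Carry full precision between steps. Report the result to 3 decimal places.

Observed p* = 36/329 = 0.10942.
Balance m(1−p*) = e·p* gives m = e·p*/(1−p*) = 0.508×0.10942/0.89058 = 0.06242.
Starting from p₀ = 0.10942; update p ← p + (dp/dt)·Δt with the new parameters.
p: 0.10942 → 0.14055  (Δp = +0.03113)
p: 0.14055 → 0.16278  (Δp = +0.02223)
p: 0.16278 → 0.17865  (Δp = +0.01587)

0.179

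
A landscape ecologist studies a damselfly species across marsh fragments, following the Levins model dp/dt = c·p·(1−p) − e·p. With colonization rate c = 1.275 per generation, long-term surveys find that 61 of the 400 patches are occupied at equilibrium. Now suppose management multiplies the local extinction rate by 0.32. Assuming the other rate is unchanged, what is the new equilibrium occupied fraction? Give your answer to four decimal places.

0.7288

Observed p* = 61/400 = 0.15250.
Balance c(1−p*) = e gives e = 1.275×(1 − 0.15250) = 1.08056.
New p* = 1 − e/c = 1 − 0.34578/1.27500 = 0.72880.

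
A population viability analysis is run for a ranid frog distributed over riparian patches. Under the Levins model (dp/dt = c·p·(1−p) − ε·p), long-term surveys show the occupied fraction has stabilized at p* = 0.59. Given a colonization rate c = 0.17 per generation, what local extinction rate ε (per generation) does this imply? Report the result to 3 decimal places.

At equilibrium c(1−p*) = ε.
ε = 0.17 × (1 − 0.59) = 0.17 × 0.4100 = 0.0697.

0.070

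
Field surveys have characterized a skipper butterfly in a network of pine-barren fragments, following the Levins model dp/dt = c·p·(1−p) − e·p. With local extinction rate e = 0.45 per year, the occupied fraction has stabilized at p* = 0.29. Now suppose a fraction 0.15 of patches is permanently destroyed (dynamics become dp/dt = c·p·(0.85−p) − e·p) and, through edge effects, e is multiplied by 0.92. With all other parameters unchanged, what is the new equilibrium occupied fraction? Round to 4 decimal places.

0.1968

Balance c(1−p*) = e gives c = e/(1 − 0.29000) = 0.45/0.71000 = 0.63380.
New p* = 0.85 − e/c = 0.85 − 0.41400/0.63380 = 0.19680.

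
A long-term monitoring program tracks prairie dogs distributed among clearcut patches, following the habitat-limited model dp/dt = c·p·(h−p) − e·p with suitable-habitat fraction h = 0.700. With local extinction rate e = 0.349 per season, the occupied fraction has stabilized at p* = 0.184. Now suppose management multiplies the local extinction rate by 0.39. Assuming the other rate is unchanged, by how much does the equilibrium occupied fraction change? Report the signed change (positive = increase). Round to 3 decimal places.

Balance c(h−p*) = e gives c = e/(0.7 − 0.18400) = 0.349/0.51600 = 0.67636.
New p* = 0.7 − e/c = 0.7 − 0.13611/0.67636 = 0.49876.
Δp* = 0.49876 − 0.18400 = +0.31476.

0.315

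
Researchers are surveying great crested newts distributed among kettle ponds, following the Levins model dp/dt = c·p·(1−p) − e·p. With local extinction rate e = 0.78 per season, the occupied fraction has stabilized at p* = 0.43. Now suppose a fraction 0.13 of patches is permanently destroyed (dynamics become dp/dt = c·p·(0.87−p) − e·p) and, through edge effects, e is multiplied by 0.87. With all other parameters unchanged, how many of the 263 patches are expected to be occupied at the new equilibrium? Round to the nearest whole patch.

Balance c(1−p*) = e gives c = e/(1 − 0.43000) = 0.78/0.57000 = 1.36842.
New p* = 0.87 − e/c = 0.87 − 0.67860/1.36842 = 0.37410.
Expected occupied = 263 × 0.37410 = 98.39 ≈ 98.

98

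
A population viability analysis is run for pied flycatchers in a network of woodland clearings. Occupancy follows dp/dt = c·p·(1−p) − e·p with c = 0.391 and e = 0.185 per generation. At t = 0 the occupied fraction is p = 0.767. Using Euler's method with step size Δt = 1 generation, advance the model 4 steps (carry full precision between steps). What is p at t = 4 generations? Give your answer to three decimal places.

0.596

Update rule: p ← p + [c·p·(1−p) − e·p]·Δt with Δt = 1.
t = 1: p = 0.76700 + (-0.07202) = 0.69498
t = 2: p = 0.69498 + (-0.04569) = 0.64929
t = 3: p = 0.64929 + (-0.03108) = 0.61821
t = 4: p = 0.61821 + (-0.02208) = 0.59613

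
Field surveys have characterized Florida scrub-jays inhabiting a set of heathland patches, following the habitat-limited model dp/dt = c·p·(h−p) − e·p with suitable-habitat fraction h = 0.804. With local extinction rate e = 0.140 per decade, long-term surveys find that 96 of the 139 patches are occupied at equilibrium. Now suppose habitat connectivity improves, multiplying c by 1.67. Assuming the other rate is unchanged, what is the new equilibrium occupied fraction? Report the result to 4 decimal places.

Observed p* = 96/139 = 0.69065.
Balance c(h−p*) = e gives c = e/(0.804 − 0.69065) = 0.140/0.11335 = 1.23511.
New p* = 0.804 − e/c = 0.804 − 0.14000/2.06263 = 0.73613.

0.7361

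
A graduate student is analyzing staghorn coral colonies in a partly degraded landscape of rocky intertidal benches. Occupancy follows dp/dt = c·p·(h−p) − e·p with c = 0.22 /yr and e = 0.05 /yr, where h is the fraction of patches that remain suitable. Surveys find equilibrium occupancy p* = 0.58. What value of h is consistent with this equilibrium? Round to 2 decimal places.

0.81

At equilibrium c(h−p*) = e, so h = p* + e/c.
h = 0.58 + 0.05/0.22 = 0.58 + 0.2273 = 0.8073.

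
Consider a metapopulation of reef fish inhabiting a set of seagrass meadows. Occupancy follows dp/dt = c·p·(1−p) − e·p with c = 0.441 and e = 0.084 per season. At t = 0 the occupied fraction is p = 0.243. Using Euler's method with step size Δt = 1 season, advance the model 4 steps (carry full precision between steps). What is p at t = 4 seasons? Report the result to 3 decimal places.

0.515

Update rule: p ← p + [c·p·(1−p) − e·p]·Δt with Δt = 1.
step 1: Δp = +0.06071, p = 0.30371
step 2: Δp = +0.06775, p = 0.37146
step 3: Δp = +0.07176, p = 0.44322
step 4: Δp = +0.07160, p = 0.51482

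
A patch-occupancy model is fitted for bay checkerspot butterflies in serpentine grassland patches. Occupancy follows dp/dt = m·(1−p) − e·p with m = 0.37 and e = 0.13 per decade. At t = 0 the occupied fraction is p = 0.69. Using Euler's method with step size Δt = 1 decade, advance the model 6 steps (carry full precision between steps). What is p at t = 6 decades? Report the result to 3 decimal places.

0.739

Update rule: p ← p + [m·(1−p) − e·p]·Δt with Δt = 1.
step 1: Δp = +0.02500, p = 0.71500
step 2: Δp = +0.01250, p = 0.72750
step 3: Δp = +0.00625, p = 0.73375
step 4: Δp = +0.00312, p = 0.73687
step 5: Δp = +0.00156, p = 0.73844
step 6: Δp = +0.00078, p = 0.73922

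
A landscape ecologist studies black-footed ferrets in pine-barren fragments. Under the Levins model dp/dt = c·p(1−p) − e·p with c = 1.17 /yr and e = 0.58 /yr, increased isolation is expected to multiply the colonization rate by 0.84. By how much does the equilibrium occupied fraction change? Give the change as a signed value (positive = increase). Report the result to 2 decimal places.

Before: p* = 1 − 0.58/1.17 = 0.5043.
After the change, c = 0.9828, e = 0.58, so p* = 1 − 0.58/0.9828 = 0.4098.
Δp* = 0.4098 − 0.5043 = -0.0944.

-0.09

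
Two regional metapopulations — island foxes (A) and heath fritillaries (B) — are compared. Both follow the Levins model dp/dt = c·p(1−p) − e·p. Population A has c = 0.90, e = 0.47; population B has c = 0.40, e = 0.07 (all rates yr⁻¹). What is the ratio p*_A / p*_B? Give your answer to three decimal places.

A: p*_A = 1 − 0.47/0.90 = 0.4778.
B: p*_B = 1 − 0.07/0.40 = 0.8250.
p*_A / p*_B = 0.4778/0.8250 = 0.5791.

0.579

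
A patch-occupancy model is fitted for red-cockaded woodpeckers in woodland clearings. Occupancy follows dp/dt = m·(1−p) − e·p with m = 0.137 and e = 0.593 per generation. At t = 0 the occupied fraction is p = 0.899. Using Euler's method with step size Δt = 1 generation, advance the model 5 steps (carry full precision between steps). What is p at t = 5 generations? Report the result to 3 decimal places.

Update rule: p ← p + [m·(1−p) − e·p]·Δt with Δt = 1.
p: 0.89900 → 0.37973  (Δp = -0.51927)
p: 0.37973 → 0.23953  (Δp = -0.14020)
p: 0.23953 → 0.20167  (Δp = -0.03785)
p: 0.20167 → 0.19145  (Δp = -0.01022)
p: 0.19145 → 0.18869  (Δp = -0.00276)

0.189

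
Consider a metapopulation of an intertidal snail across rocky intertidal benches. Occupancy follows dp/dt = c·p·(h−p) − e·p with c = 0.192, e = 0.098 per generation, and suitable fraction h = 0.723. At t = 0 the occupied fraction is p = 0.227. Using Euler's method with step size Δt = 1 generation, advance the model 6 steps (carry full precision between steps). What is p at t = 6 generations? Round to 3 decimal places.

Update rule: p ← p + [c·p·(h−p) − e·p]·Δt with Δt = 1.
t = 1: p = 0.22700 + (-0.00063) = 0.22637
t = 2: p = 0.22637 + (-0.00060) = 0.22577
t = 3: p = 0.22577 + (-0.00057) = 0.22520
t = 4: p = 0.22520 + (-0.00055) = 0.22466
t = 5: p = 0.22466 + (-0.00052) = 0.22413
t = 6: p = 0.22413 + (-0.00050) = 0.22364

0.224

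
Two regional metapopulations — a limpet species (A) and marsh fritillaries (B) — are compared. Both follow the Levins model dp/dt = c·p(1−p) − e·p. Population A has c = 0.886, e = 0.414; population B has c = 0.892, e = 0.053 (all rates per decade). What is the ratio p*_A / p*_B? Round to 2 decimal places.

0.57

A: p*_A = 1 − 0.414/0.886 = 0.5327.
B: p*_B = 1 − 0.053/0.892 = 0.9406.
p*_A / p*_B = 0.5327/0.9406 = 0.5664.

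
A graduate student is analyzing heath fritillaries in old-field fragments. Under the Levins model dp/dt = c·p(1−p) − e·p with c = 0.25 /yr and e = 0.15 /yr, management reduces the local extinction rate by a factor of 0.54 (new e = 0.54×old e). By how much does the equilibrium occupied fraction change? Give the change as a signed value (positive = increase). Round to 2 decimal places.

Before: p* = 1 − 0.15/0.25 = 0.4000.
After the change, c = 0.25, e = 0.081, so p* = 1 − 0.081/0.25 = 0.6760.
Δp* = 0.6760 − 0.4000 = +0.2760.

0.28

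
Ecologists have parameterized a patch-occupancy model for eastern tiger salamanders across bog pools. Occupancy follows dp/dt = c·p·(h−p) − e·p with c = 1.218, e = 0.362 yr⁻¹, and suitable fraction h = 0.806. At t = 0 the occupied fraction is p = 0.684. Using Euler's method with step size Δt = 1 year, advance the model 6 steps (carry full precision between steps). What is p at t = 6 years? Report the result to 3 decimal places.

Update rule: p ← p + [c·p·(h−p) − e·p]·Δt with Δt = 1.
p: 0.68400 → 0.53803  (Δp = -0.14597)
p: 0.53803 → 0.51887  (Δp = -0.01916)
p: 0.51887 → 0.51250  (Δp = -0.00637)
p: 0.51250 → 0.51019  (Δp = -0.00232)
p: 0.51019 → 0.50932  (Δp = -0.00087)
p: 0.50932 → 0.50899  (Δp = -0.00033)

0.509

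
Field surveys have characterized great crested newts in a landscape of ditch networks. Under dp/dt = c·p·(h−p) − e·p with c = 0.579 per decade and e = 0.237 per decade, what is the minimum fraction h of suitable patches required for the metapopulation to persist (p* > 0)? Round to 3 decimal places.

p* = h − e/c is positive only when h > e/c.
h_min = e/c = 0.237/0.579 = 0.4093.

0.409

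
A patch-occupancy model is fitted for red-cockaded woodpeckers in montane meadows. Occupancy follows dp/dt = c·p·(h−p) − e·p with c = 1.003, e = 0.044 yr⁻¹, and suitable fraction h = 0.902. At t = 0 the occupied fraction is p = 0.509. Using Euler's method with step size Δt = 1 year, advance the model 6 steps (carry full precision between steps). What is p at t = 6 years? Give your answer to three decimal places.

0.858

Update rule: p ← p + [c·p·(h−p) − e·p]·Δt with Δt = 1.
t = 1: p = 0.50900 + (+0.17824) = 0.68724
t = 2: p = 0.68724 + (+0.11780) = 0.80504
t = 3: p = 0.80504 + (+0.04287) = 0.84791
t = 4: p = 0.84791 + (+0.00869) = 0.85660
t = 5: p = 0.85660 + (+0.00131) = 0.85792
t = 6: p = 0.85792 + (+0.00019) = 0.85810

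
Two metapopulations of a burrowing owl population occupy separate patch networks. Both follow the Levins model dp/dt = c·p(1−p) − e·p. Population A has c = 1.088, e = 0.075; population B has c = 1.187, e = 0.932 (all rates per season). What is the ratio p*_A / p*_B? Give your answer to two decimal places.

A: p*_A = 1 − 0.075/1.088 = 0.9311.
B: p*_B = 1 − 0.932/1.187 = 0.2148.
p*_A / p*_B = 0.9311/0.2148 = 4.3340.

4.33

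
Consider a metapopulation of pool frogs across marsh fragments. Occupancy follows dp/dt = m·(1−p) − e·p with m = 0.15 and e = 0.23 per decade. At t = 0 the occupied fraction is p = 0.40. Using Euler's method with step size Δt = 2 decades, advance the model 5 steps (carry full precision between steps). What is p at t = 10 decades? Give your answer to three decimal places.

Update rule: p ← p + [m·(1−p) − e·p]·Δt with Δt = 2.
t = 2: p = 0.40000 + (-0.00400) = 0.39600
t = 4: p = 0.39600 + (-0.00096) = 0.39504
t = 6: p = 0.39504 + (-0.00023) = 0.39481
t = 8: p = 0.39481 + (-0.00006) = 0.39475
t = 10: p = 0.39475 + (-0.00001) = 0.39474

0.395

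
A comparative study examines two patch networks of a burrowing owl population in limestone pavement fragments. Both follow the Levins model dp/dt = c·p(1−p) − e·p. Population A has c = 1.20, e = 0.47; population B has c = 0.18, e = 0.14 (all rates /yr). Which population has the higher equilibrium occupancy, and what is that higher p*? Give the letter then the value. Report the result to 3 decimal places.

A, 0.608

A: p*_A = 1 − 0.47/1.20 = 0.6083.
B: p*_B = 1 − 0.14/0.18 = 0.2222.
A is higher at 0.6083.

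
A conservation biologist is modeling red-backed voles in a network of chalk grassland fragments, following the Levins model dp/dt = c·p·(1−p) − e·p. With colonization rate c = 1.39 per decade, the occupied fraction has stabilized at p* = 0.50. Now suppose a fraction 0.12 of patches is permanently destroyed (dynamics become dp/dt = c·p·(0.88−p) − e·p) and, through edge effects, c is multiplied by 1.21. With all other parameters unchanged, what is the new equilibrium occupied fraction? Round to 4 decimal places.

0.4668

Balance c(1−p*) = e gives e = 1.39×(1 − 0.50000) = 0.69500.
New p* = 0.88 − e/c = 0.88 − 0.69500/1.68190 = 0.46678.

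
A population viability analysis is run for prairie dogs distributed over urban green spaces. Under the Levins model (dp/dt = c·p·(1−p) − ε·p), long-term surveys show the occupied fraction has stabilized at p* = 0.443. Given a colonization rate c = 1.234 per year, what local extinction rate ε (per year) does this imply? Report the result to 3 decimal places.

At equilibrium c(1−p*) = ε.
ε = 1.234 × (1 − 0.443) = 1.234 × 0.5570 = 0.6873.

0.687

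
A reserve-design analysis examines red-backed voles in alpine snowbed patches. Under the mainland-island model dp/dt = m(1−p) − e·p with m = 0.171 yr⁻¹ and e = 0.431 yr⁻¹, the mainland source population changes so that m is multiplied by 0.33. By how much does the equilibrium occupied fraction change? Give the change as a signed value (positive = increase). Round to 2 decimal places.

-0.17

Before: p* = 0.171/(0.171+0.431) = 0.2841.
After: m = 0.05643, e = 0.431; p* = 0.05643/0.4874 = 0.1158.
Δp* = 0.1158 − 0.2841 = -0.1683.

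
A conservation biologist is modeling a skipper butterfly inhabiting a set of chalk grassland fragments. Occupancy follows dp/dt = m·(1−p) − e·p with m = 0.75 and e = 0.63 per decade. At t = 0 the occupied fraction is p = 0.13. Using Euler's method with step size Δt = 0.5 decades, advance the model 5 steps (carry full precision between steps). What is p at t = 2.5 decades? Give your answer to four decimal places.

0.5423

Update rule: p ← p + [m·(1−p) − e·p]·Δt with Δt = 0.5.
  1  |  dp/dt·Δt = +0.285300  |  p_1 = 0.415300
  2  |  dp/dt·Δt = +0.088443  |  p_2 = 0.503743
  3  |  dp/dt·Δt = +0.027417  |  p_3 = 0.531160
  4  |  dp/dt·Δt = +0.008499  |  p_4 = 0.539660
  5  |  dp/dt·Δt = +0.002635  |  p_5 = 0.542295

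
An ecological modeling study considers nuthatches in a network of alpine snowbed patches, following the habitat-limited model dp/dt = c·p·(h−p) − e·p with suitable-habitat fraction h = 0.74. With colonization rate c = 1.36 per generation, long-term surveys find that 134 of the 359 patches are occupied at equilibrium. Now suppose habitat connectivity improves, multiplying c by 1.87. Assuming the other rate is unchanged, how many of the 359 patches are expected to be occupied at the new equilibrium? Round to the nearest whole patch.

195

Observed p* = 134/359 = 0.37326.
Balance c(h−p*) = e gives e = 1.36×(0.74 − 0.37326) = 0.49877.
New p* = 0.74 − e/c = 0.74 − 0.49877/2.54320 = 0.54388.
Expected occupied = 359 × 0.54388 = 195.25 ≈ 195.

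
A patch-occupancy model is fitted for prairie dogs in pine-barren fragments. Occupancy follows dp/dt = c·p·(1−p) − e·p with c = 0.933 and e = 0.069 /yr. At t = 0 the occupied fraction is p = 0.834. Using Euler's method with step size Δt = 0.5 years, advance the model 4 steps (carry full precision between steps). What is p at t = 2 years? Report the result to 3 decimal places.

0.915

Update rule: p ← p + [c·p·(1−p) − e·p]·Δt with Δt = 0.5.
  1  |  dp/dt·Δt = +0.035811  |  p_1 = 0.869811
  2  |  dp/dt·Δt = +0.022818  |  p_2 = 0.892629
  3  |  dp/dt·Δt = +0.013915  |  p_3 = 0.906544
  4  |  dp/dt·Δt = +0.008247  |  p_4 = 0.914791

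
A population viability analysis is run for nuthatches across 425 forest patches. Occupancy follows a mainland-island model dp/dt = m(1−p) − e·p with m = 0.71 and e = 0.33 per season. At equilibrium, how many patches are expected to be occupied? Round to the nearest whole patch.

p* = m/(m+e) = 0.71/1.0400 = 0.6827.
Expected occupied patches = N × p* = 425 × 0.6827 = 290.14 ≈ 290.

290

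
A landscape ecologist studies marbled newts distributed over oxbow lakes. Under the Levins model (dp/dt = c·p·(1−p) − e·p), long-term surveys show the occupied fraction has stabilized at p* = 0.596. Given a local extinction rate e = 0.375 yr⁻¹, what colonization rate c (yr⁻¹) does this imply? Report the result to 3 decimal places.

0.928

At equilibrium c(1−p*) = e, so c = e/(1−p*).
c = 0.375/(1 − 0.596) = 0.375/0.4040 = 0.9282.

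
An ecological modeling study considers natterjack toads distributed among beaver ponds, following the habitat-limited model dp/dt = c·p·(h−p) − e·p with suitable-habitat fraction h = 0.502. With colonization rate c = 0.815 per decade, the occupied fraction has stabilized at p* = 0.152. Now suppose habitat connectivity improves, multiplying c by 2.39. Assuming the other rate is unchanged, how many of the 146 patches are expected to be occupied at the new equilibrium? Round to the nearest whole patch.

52

Balance c(h−p*) = e gives e = 0.815×(0.502 − 0.15200) = 0.28525.
New p* = 0.502 − e/c = 0.502 − 0.28525/1.94785 = 0.35556.
Expected occupied = 146 × 0.35556 = 51.91 ≈ 52.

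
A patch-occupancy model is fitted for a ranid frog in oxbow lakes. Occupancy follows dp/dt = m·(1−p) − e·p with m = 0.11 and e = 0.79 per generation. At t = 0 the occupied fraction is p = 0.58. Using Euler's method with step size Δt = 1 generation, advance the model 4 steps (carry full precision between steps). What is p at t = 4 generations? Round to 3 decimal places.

Update rule: p ← p + [m·(1−p) − e·p]·Δt with Δt = 1.
step 1: Δp = -0.41200, p = 0.16800
step 2: Δp = -0.04120, p = 0.12680
step 3: Δp = -0.00412, p = 0.12268
step 4: Δp = -0.00041, p = 0.12227

0.122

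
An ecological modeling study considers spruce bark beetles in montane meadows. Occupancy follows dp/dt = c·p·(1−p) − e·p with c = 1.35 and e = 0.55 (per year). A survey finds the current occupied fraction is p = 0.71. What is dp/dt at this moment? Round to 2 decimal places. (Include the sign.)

Colonization term: c·p·(1−p) = 1.35×0.71×0.2900 = 0.27797.
Extinction term: e·p = 0.39050.
dp/dt = 0.27797 − 0.39050 = -0.11253.

-0.11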